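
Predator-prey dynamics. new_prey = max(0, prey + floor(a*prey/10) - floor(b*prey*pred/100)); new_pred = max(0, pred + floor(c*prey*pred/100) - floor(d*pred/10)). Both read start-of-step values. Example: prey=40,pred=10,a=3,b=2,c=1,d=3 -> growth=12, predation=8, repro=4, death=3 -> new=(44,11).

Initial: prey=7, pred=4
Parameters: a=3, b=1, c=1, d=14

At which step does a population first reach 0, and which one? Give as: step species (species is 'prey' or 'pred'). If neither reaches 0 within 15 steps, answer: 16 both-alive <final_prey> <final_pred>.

Answer: 1 pred

Derivation:
Step 1: prey: 7+2-0=9; pred: 4+0-5=0
First extinction: pred at step 1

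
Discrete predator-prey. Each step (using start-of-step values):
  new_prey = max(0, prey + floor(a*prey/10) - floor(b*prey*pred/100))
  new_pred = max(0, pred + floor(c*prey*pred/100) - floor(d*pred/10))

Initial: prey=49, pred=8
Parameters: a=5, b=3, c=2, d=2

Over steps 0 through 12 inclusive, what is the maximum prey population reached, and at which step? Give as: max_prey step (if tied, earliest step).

Step 1: prey: 49+24-11=62; pred: 8+7-1=14
Step 2: prey: 62+31-26=67; pred: 14+17-2=29
Step 3: prey: 67+33-58=42; pred: 29+38-5=62
Step 4: prey: 42+21-78=0; pred: 62+52-12=102
Step 5: prey: 0+0-0=0; pred: 102+0-20=82
Step 6: prey: 0+0-0=0; pred: 82+0-16=66
Step 7: prey: 0+0-0=0; pred: 66+0-13=53
Step 8: prey: 0+0-0=0; pred: 53+0-10=43
Step 9: prey: 0+0-0=0; pred: 43+0-8=35
Step 10: prey: 0+0-0=0; pred: 35+0-7=28
Step 11: prey: 0+0-0=0; pred: 28+0-5=23
Step 12: prey: 0+0-0=0; pred: 23+0-4=19
Max prey = 67 at step 2

Answer: 67 2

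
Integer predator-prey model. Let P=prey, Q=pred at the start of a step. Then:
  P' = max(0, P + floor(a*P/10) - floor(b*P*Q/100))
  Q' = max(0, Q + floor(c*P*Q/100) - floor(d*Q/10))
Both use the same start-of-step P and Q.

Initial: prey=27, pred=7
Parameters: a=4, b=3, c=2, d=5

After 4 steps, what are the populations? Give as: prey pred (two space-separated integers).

Answer: 48 13

Derivation:
Step 1: prey: 27+10-5=32; pred: 7+3-3=7
Step 2: prey: 32+12-6=38; pred: 7+4-3=8
Step 3: prey: 38+15-9=44; pred: 8+6-4=10
Step 4: prey: 44+17-13=48; pred: 10+8-5=13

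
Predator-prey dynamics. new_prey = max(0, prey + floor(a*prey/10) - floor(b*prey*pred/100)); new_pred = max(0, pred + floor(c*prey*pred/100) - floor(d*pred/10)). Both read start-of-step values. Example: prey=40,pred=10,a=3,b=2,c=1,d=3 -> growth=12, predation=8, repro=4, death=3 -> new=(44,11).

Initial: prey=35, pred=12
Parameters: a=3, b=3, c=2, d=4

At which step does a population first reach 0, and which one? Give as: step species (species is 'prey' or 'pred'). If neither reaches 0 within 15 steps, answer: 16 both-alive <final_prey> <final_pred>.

Step 1: prey: 35+10-12=33; pred: 12+8-4=16
Step 2: prey: 33+9-15=27; pred: 16+10-6=20
Step 3: prey: 27+8-16=19; pred: 20+10-8=22
Step 4: prey: 19+5-12=12; pred: 22+8-8=22
Step 5: prey: 12+3-7=8; pred: 22+5-8=19
Step 6: prey: 8+2-4=6; pred: 19+3-7=15
Step 7: prey: 6+1-2=5; pred: 15+1-6=10
Step 8: prey: 5+1-1=5; pred: 10+1-4=7
Step 9: prey: 5+1-1=5; pred: 7+0-2=5
Step 10: prey: 5+1-0=6; pred: 5+0-2=3
Step 11: prey: 6+1-0=7; pred: 3+0-1=2
Step 12: prey: 7+2-0=9; pred: 2+0-0=2
Step 13: prey: 9+2-0=11; pred: 2+0-0=2
Step 14: prey: 11+3-0=14; pred: 2+0-0=2
Step 15: prey: 14+4-0=18; pred: 2+0-0=2
No extinction within 15 steps

Answer: 16 both-alive 18 2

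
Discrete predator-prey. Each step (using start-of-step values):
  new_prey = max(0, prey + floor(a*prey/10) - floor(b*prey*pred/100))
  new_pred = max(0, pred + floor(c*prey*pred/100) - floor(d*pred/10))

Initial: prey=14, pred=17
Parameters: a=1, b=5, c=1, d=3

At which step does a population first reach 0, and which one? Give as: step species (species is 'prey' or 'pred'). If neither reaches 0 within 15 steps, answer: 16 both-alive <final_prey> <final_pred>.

Answer: 16 both-alive 1 3

Derivation:
Step 1: prey: 14+1-11=4; pred: 17+2-5=14
Step 2: prey: 4+0-2=2; pred: 14+0-4=10
Step 3: prey: 2+0-1=1; pred: 10+0-3=7
Step 4: prey: 1+0-0=1; pred: 7+0-2=5
Step 5: prey: 1+0-0=1; pred: 5+0-1=4
Step 6: prey: 1+0-0=1; pred: 4+0-1=3
Step 7: prey: 1+0-0=1; pred: 3+0-0=3
Steps 8-15: state stable at prey=1, pred=3 (no change)
No extinction within 15 steps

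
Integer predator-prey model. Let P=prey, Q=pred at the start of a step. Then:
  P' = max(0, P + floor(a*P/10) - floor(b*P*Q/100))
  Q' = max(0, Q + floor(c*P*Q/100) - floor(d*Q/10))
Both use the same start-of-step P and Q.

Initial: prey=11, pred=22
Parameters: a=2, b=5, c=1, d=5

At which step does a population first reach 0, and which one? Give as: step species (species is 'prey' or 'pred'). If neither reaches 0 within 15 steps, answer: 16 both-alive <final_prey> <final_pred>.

Step 1: prey: 11+2-12=1; pred: 22+2-11=13
Step 2: prey: 1+0-0=1; pred: 13+0-6=7
Step 3: prey: 1+0-0=1; pred: 7+0-3=4
Step 4: prey: 1+0-0=1; pred: 4+0-2=2
Step 5: prey: 1+0-0=1; pred: 2+0-1=1
Step 6: prey: 1+0-0=1; pred: 1+0-0=1
Steps 7-15: state stable at prey=1, pred=1 (no change)
No extinction within 15 steps

Answer: 16 both-alive 1 1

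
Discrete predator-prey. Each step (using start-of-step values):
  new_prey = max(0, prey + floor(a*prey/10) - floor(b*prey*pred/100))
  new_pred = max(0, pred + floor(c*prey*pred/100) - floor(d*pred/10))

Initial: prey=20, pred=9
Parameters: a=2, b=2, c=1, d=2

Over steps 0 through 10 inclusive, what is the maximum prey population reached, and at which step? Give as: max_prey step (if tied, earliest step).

Answer: 23 3

Derivation:
Step 1: prey: 20+4-3=21; pred: 9+1-1=9
Step 2: prey: 21+4-3=22; pred: 9+1-1=9
Step 3: prey: 22+4-3=23; pred: 9+1-1=9
Step 4: prey: 23+4-4=23; pred: 9+2-1=10
Step 5: prey: 23+4-4=23; pred: 10+2-2=10
Step 6: prey: 23+4-4=23; pred: 10+2-2=10
Step 7: prey: 23+4-4=23; pred: 10+2-2=10
Step 8: prey: 23+4-4=23; pred: 10+2-2=10
Step 9: prey: 23+4-4=23; pred: 10+2-2=10
Step 10: prey: 23+4-4=23; pred: 10+2-2=10
Max prey = 23 at step 3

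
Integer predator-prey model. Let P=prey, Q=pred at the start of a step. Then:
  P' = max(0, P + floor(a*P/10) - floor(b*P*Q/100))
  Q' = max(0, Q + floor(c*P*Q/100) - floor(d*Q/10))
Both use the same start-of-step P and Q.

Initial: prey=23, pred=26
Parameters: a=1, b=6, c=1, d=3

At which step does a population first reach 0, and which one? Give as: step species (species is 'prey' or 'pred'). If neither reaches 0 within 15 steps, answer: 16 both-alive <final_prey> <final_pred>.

Answer: 1 prey

Derivation:
Step 1: prey: 23+2-35=0; pred: 26+5-7=24
First extinction: prey at step 1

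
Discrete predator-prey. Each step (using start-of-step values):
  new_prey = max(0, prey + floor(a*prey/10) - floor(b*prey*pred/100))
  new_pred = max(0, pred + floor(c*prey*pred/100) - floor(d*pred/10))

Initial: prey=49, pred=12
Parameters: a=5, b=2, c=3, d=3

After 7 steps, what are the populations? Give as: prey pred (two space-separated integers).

Step 1: prey: 49+24-11=62; pred: 12+17-3=26
Step 2: prey: 62+31-32=61; pred: 26+48-7=67
Step 3: prey: 61+30-81=10; pred: 67+122-20=169
Step 4: prey: 10+5-33=0; pred: 169+50-50=169
Step 5: prey: 0+0-0=0; pred: 169+0-50=119
Step 6: prey: 0+0-0=0; pred: 119+0-35=84
Step 7: prey: 0+0-0=0; pred: 84+0-25=59

Answer: 0 59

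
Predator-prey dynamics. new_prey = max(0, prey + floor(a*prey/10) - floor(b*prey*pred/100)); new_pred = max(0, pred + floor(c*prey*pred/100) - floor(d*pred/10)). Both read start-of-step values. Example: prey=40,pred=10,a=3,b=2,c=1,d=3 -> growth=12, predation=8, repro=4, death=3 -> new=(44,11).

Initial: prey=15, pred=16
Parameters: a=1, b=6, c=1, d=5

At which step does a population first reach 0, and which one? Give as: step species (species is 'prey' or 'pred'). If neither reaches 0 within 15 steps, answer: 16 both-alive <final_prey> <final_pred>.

Answer: 16 both-alive 1 1

Derivation:
Step 1: prey: 15+1-14=2; pred: 16+2-8=10
Step 2: prey: 2+0-1=1; pred: 10+0-5=5
Step 3: prey: 1+0-0=1; pred: 5+0-2=3
Step 4: prey: 1+0-0=1; pred: 3+0-1=2
Step 5: prey: 1+0-0=1; pred: 2+0-1=1
Step 6: prey: 1+0-0=1; pred: 1+0-0=1
Steps 7-15: state stable at prey=1, pred=1 (no change)
No extinction within 15 steps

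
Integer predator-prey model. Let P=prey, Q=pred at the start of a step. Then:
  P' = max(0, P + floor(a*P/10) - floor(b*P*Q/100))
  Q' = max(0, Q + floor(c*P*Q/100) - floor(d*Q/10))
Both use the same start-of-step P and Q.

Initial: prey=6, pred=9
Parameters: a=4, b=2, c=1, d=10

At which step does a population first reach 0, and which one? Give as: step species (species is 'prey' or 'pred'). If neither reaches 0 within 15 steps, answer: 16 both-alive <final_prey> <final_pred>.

Answer: 1 pred

Derivation:
Step 1: prey: 6+2-1=7; pred: 9+0-9=0
First extinction: pred at step 1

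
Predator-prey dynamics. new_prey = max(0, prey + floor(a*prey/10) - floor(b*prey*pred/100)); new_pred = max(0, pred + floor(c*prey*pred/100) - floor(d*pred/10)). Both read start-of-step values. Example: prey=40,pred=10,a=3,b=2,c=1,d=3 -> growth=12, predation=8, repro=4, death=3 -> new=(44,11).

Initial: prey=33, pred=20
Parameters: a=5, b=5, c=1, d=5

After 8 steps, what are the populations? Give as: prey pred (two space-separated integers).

Step 1: prey: 33+16-33=16; pred: 20+6-10=16
Step 2: prey: 16+8-12=12; pred: 16+2-8=10
Step 3: prey: 12+6-6=12; pred: 10+1-5=6
Step 4: prey: 12+6-3=15; pred: 6+0-3=3
Step 5: prey: 15+7-2=20; pred: 3+0-1=2
Step 6: prey: 20+10-2=28; pred: 2+0-1=1
Step 7: prey: 28+14-1=41; pred: 1+0-0=1
Step 8: prey: 41+20-2=59; pred: 1+0-0=1

Answer: 59 1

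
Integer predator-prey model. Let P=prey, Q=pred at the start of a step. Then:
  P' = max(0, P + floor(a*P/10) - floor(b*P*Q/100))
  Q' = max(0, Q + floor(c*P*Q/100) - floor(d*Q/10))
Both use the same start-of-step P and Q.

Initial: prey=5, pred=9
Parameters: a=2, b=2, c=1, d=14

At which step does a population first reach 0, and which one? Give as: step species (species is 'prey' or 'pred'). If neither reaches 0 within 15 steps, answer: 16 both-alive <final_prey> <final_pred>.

Step 1: prey: 5+1-0=6; pred: 9+0-12=0
First extinction: pred at step 1

Answer: 1 pred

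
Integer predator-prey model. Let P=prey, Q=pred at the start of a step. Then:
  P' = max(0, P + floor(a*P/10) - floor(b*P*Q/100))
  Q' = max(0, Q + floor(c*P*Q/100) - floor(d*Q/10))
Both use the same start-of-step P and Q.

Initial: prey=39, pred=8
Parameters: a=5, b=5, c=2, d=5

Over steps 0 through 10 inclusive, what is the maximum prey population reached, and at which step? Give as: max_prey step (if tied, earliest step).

Answer: 43 1

Derivation:
Step 1: prey: 39+19-15=43; pred: 8+6-4=10
Step 2: prey: 43+21-21=43; pred: 10+8-5=13
Step 3: prey: 43+21-27=37; pred: 13+11-6=18
Step 4: prey: 37+18-33=22; pred: 18+13-9=22
Step 5: prey: 22+11-24=9; pred: 22+9-11=20
Step 6: prey: 9+4-9=4; pred: 20+3-10=13
Step 7: prey: 4+2-2=4; pred: 13+1-6=8
Step 8: prey: 4+2-1=5; pred: 8+0-4=4
Step 9: prey: 5+2-1=6; pred: 4+0-2=2
Step 10: prey: 6+3-0=9; pred: 2+0-1=1
Max prey = 43 at step 1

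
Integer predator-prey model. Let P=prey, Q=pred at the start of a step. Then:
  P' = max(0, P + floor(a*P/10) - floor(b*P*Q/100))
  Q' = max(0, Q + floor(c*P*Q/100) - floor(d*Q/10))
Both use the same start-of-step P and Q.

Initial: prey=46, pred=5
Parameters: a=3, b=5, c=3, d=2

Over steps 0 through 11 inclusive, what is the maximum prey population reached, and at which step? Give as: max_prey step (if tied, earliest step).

Answer: 48 1

Derivation:
Step 1: prey: 46+13-11=48; pred: 5+6-1=10
Step 2: prey: 48+14-24=38; pred: 10+14-2=22
Step 3: prey: 38+11-41=8; pred: 22+25-4=43
Step 4: prey: 8+2-17=0; pred: 43+10-8=45
Step 5: prey: 0+0-0=0; pred: 45+0-9=36
Step 6: prey: 0+0-0=0; pred: 36+0-7=29
Step 7: prey: 0+0-0=0; pred: 29+0-5=24
Step 8: prey: 0+0-0=0; pred: 24+0-4=20
Step 9: prey: 0+0-0=0; pred: 20+0-4=16
Step 10: prey: 0+0-0=0; pred: 16+0-3=13
Step 11: prey: 0+0-0=0; pred: 13+0-2=11
Max prey = 48 at step 1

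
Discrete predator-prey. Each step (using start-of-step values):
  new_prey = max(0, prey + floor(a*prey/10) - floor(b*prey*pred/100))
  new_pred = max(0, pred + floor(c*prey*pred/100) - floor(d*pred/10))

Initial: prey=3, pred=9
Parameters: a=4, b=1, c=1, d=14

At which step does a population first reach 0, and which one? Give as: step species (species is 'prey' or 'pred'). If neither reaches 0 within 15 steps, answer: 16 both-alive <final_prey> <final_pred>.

Answer: 1 pred

Derivation:
Step 1: prey: 3+1-0=4; pred: 9+0-12=0
First extinction: pred at step 1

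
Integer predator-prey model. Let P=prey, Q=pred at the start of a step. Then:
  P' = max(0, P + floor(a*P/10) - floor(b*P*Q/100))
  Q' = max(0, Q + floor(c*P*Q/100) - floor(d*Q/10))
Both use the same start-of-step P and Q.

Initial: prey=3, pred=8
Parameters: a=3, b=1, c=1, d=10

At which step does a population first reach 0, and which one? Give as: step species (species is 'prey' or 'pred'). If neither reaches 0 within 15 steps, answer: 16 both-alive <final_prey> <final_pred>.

Answer: 1 pred

Derivation:
Step 1: prey: 3+0-0=3; pred: 8+0-8=0
First extinction: pred at step 1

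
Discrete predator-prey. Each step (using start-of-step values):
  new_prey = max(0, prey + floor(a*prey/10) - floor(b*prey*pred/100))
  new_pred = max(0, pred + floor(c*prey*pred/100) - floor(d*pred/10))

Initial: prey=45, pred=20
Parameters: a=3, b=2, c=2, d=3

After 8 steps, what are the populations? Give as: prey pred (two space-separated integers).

Answer: 0 14

Derivation:
Step 1: prey: 45+13-18=40; pred: 20+18-6=32
Step 2: prey: 40+12-25=27; pred: 32+25-9=48
Step 3: prey: 27+8-25=10; pred: 48+25-14=59
Step 4: prey: 10+3-11=2; pred: 59+11-17=53
Step 5: prey: 2+0-2=0; pred: 53+2-15=40
Step 6: prey: 0+0-0=0; pred: 40+0-12=28
Step 7: prey: 0+0-0=0; pred: 28+0-8=20
Step 8: prey: 0+0-0=0; pred: 20+0-6=14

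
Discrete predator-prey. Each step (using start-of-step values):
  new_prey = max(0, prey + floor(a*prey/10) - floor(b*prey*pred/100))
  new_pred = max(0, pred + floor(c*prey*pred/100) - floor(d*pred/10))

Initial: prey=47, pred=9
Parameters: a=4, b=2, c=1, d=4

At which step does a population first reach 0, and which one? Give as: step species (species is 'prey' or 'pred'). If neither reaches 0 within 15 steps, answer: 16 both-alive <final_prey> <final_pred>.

Answer: 16 both-alive 1 3

Derivation:
Step 1: prey: 47+18-8=57; pred: 9+4-3=10
Step 2: prey: 57+22-11=68; pred: 10+5-4=11
Step 3: prey: 68+27-14=81; pred: 11+7-4=14
Step 4: prey: 81+32-22=91; pred: 14+11-5=20
Step 5: prey: 91+36-36=91; pred: 20+18-8=30
Step 6: prey: 91+36-54=73; pred: 30+27-12=45
Step 7: prey: 73+29-65=37; pred: 45+32-18=59
Step 8: prey: 37+14-43=8; pred: 59+21-23=57
Step 9: prey: 8+3-9=2; pred: 57+4-22=39
Step 10: prey: 2+0-1=1; pred: 39+0-15=24
Step 11: prey: 1+0-0=1; pred: 24+0-9=15
Step 12: prey: 1+0-0=1; pred: 15+0-6=9
Step 13: prey: 1+0-0=1; pred: 9+0-3=6
Step 14: prey: 1+0-0=1; pred: 6+0-2=4
Step 15: prey: 1+0-0=1; pred: 4+0-1=3
No extinction within 15 steps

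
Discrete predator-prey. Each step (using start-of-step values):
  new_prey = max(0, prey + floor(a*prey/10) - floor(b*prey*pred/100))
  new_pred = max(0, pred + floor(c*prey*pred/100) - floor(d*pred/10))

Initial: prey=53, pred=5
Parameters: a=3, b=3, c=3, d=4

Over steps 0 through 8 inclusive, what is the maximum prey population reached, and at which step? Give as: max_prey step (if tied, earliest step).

Step 1: prey: 53+15-7=61; pred: 5+7-2=10
Step 2: prey: 61+18-18=61; pred: 10+18-4=24
Step 3: prey: 61+18-43=36; pred: 24+43-9=58
Step 4: prey: 36+10-62=0; pred: 58+62-23=97
Step 5: prey: 0+0-0=0; pred: 97+0-38=59
Step 6: prey: 0+0-0=0; pred: 59+0-23=36
Step 7: prey: 0+0-0=0; pred: 36+0-14=22
Step 8: prey: 0+0-0=0; pred: 22+0-8=14
Max prey = 61 at step 1

Answer: 61 1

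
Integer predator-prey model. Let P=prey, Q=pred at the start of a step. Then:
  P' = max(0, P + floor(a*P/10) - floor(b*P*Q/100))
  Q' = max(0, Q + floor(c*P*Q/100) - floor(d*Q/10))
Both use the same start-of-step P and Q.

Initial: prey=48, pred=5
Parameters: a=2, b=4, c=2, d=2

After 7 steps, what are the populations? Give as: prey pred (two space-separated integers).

Answer: 0 20

Derivation:
Step 1: prey: 48+9-9=48; pred: 5+4-1=8
Step 2: prey: 48+9-15=42; pred: 8+7-1=14
Step 3: prey: 42+8-23=27; pred: 14+11-2=23
Step 4: prey: 27+5-24=8; pred: 23+12-4=31
Step 5: prey: 8+1-9=0; pred: 31+4-6=29
Step 6: prey: 0+0-0=0; pred: 29+0-5=24
Step 7: prey: 0+0-0=0; pred: 24+0-4=20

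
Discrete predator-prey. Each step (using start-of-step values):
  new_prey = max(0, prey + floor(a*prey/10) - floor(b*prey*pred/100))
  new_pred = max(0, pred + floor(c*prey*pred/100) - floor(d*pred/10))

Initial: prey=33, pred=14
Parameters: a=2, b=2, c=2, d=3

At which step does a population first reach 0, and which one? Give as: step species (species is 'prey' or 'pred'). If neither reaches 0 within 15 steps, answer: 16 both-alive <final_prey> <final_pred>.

Answer: 16 both-alive 3 3

Derivation:
Step 1: prey: 33+6-9=30; pred: 14+9-4=19
Step 2: prey: 30+6-11=25; pred: 19+11-5=25
Step 3: prey: 25+5-12=18; pred: 25+12-7=30
Step 4: prey: 18+3-10=11; pred: 30+10-9=31
Step 5: prey: 11+2-6=7; pred: 31+6-9=28
Step 6: prey: 7+1-3=5; pred: 28+3-8=23
Step 7: prey: 5+1-2=4; pred: 23+2-6=19
Step 8: prey: 4+0-1=3; pred: 19+1-5=15
Step 9: prey: 3+0-0=3; pred: 15+0-4=11
Step 10: prey: 3+0-0=3; pred: 11+0-3=8
Step 11: prey: 3+0-0=3; pred: 8+0-2=6
Step 12: prey: 3+0-0=3; pred: 6+0-1=5
Step 13: prey: 3+0-0=3; pred: 5+0-1=4
Step 14: prey: 3+0-0=3; pred: 4+0-1=3
Step 15: prey: 3+0-0=3; pred: 3+0-0=3
No extinction within 15 steps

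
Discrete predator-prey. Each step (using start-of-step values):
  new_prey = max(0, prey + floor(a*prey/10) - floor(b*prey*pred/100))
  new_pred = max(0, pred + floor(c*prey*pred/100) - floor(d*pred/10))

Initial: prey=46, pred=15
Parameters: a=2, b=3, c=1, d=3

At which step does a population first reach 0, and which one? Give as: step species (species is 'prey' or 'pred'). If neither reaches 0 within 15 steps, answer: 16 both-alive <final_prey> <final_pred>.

Step 1: prey: 46+9-20=35; pred: 15+6-4=17
Step 2: prey: 35+7-17=25; pred: 17+5-5=17
Step 3: prey: 25+5-12=18; pred: 17+4-5=16
Step 4: prey: 18+3-8=13; pred: 16+2-4=14
Step 5: prey: 13+2-5=10; pred: 14+1-4=11
Step 6: prey: 10+2-3=9; pred: 11+1-3=9
Step 7: prey: 9+1-2=8; pred: 9+0-2=7
Step 8: prey: 8+1-1=8; pred: 7+0-2=5
Step 9: prey: 8+1-1=8; pred: 5+0-1=4
Step 10: prey: 8+1-0=9; pred: 4+0-1=3
Step 11: prey: 9+1-0=10; pred: 3+0-0=3
Step 12: prey: 10+2-0=12; pred: 3+0-0=3
Step 13: prey: 12+2-1=13; pred: 3+0-0=3
Step 14: prey: 13+2-1=14; pred: 3+0-0=3
Step 15: prey: 14+2-1=15; pred: 3+0-0=3
No extinction within 15 steps

Answer: 16 both-alive 15 3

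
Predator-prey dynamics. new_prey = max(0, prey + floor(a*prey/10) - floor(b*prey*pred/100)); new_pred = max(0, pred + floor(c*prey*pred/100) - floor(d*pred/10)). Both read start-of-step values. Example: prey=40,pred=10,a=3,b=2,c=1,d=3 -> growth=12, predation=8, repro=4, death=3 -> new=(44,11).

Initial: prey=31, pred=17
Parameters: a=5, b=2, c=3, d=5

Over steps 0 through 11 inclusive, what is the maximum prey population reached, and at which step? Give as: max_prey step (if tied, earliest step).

Step 1: prey: 31+15-10=36; pred: 17+15-8=24
Step 2: prey: 36+18-17=37; pred: 24+25-12=37
Step 3: prey: 37+18-27=28; pred: 37+41-18=60
Step 4: prey: 28+14-33=9; pred: 60+50-30=80
Step 5: prey: 9+4-14=0; pred: 80+21-40=61
Step 6: prey: 0+0-0=0; pred: 61+0-30=31
Step 7: prey: 0+0-0=0; pred: 31+0-15=16
Step 8: prey: 0+0-0=0; pred: 16+0-8=8
Step 9: prey: 0+0-0=0; pred: 8+0-4=4
Step 10: prey: 0+0-0=0; pred: 4+0-2=2
Step 11: prey: 0+0-0=0; pred: 2+0-1=1
Max prey = 37 at step 2

Answer: 37 2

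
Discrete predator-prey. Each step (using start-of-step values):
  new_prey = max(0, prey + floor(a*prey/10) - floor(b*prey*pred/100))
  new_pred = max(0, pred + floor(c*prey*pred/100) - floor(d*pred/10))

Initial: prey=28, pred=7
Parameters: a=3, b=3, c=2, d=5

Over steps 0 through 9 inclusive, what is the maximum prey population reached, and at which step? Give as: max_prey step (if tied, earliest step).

Step 1: prey: 28+8-5=31; pred: 7+3-3=7
Step 2: prey: 31+9-6=34; pred: 7+4-3=8
Step 3: prey: 34+10-8=36; pred: 8+5-4=9
Step 4: prey: 36+10-9=37; pred: 9+6-4=11
Step 5: prey: 37+11-12=36; pred: 11+8-5=14
Step 6: prey: 36+10-15=31; pred: 14+10-7=17
Step 7: prey: 31+9-15=25; pred: 17+10-8=19
Step 8: prey: 25+7-14=18; pred: 19+9-9=19
Step 9: prey: 18+5-10=13; pred: 19+6-9=16
Max prey = 37 at step 4

Answer: 37 4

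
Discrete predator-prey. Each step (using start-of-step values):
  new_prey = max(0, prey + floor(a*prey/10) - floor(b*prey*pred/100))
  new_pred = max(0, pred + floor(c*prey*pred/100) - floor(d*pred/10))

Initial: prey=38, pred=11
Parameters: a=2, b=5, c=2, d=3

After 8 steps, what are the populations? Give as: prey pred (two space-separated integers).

Answer: 1 4

Derivation:
Step 1: prey: 38+7-20=25; pred: 11+8-3=16
Step 2: prey: 25+5-20=10; pred: 16+8-4=20
Step 3: prey: 10+2-10=2; pred: 20+4-6=18
Step 4: prey: 2+0-1=1; pred: 18+0-5=13
Step 5: prey: 1+0-0=1; pred: 13+0-3=10
Step 6: prey: 1+0-0=1; pred: 10+0-3=7
Step 7: prey: 1+0-0=1; pred: 7+0-2=5
Step 8: prey: 1+0-0=1; pred: 5+0-1=4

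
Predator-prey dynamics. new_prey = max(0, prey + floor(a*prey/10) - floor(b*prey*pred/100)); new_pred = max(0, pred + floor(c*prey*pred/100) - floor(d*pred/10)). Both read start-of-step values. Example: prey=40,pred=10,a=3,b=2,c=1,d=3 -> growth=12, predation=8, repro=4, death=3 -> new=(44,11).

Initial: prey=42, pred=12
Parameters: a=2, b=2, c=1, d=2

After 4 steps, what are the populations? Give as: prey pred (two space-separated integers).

Step 1: prey: 42+8-10=40; pred: 12+5-2=15
Step 2: prey: 40+8-12=36; pred: 15+6-3=18
Step 3: prey: 36+7-12=31; pred: 18+6-3=21
Step 4: prey: 31+6-13=24; pred: 21+6-4=23

Answer: 24 23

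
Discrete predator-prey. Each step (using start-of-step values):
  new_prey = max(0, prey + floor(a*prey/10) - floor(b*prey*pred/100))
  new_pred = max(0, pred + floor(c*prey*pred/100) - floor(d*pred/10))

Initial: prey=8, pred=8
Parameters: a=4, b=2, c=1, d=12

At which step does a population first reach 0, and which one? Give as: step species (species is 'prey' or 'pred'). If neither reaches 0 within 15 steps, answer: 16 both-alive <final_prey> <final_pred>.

Step 1: prey: 8+3-1=10; pred: 8+0-9=0
First extinction: pred at step 1

Answer: 1 pred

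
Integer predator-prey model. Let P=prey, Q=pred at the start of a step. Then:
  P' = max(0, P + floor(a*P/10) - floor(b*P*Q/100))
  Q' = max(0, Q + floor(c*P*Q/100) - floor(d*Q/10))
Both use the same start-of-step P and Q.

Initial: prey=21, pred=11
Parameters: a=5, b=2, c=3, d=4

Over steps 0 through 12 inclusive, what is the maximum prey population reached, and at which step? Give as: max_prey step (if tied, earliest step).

Answer: 38 3

Derivation:
Step 1: prey: 21+10-4=27; pred: 11+6-4=13
Step 2: prey: 27+13-7=33; pred: 13+10-5=18
Step 3: prey: 33+16-11=38; pred: 18+17-7=28
Step 4: prey: 38+19-21=36; pred: 28+31-11=48
Step 5: prey: 36+18-34=20; pred: 48+51-19=80
Step 6: prey: 20+10-32=0; pred: 80+48-32=96
Step 7: prey: 0+0-0=0; pred: 96+0-38=58
Step 8: prey: 0+0-0=0; pred: 58+0-23=35
Step 9: prey: 0+0-0=0; pred: 35+0-14=21
Step 10: prey: 0+0-0=0; pred: 21+0-8=13
Step 11: prey: 0+0-0=0; pred: 13+0-5=8
Step 12: prey: 0+0-0=0; pred: 8+0-3=5
Max prey = 38 at step 3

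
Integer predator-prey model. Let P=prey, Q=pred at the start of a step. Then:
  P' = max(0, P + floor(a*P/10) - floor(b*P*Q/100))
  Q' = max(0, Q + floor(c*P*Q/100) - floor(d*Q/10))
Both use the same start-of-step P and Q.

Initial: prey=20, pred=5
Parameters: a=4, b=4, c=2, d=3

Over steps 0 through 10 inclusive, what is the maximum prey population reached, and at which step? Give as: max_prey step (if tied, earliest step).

Step 1: prey: 20+8-4=24; pred: 5+2-1=6
Step 2: prey: 24+9-5=28; pred: 6+2-1=7
Step 3: prey: 28+11-7=32; pred: 7+3-2=8
Step 4: prey: 32+12-10=34; pred: 8+5-2=11
Step 5: prey: 34+13-14=33; pred: 11+7-3=15
Step 6: prey: 33+13-19=27; pred: 15+9-4=20
Step 7: prey: 27+10-21=16; pred: 20+10-6=24
Step 8: prey: 16+6-15=7; pred: 24+7-7=24
Step 9: prey: 7+2-6=3; pred: 24+3-7=20
Step 10: prey: 3+1-2=2; pred: 20+1-6=15
Max prey = 34 at step 4

Answer: 34 4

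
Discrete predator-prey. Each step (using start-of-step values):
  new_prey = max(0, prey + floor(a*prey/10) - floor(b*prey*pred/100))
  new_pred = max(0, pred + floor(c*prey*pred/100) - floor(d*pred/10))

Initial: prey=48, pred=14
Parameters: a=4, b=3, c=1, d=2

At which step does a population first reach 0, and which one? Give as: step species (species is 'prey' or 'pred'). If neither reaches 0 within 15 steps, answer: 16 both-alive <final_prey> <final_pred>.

Answer: 16 both-alive 7 5

Derivation:
Step 1: prey: 48+19-20=47; pred: 14+6-2=18
Step 2: prey: 47+18-25=40; pred: 18+8-3=23
Step 3: prey: 40+16-27=29; pred: 23+9-4=28
Step 4: prey: 29+11-24=16; pred: 28+8-5=31
Step 5: prey: 16+6-14=8; pred: 31+4-6=29
Step 6: prey: 8+3-6=5; pred: 29+2-5=26
Step 7: prey: 5+2-3=4; pred: 26+1-5=22
Step 8: prey: 4+1-2=3; pred: 22+0-4=18
Step 9: prey: 3+1-1=3; pred: 18+0-3=15
Step 10: prey: 3+1-1=3; pred: 15+0-3=12
Step 11: prey: 3+1-1=3; pred: 12+0-2=10
Step 12: prey: 3+1-0=4; pred: 10+0-2=8
Step 13: prey: 4+1-0=5; pred: 8+0-1=7
Step 14: prey: 5+2-1=6; pred: 7+0-1=6
Step 15: prey: 6+2-1=7; pred: 6+0-1=5
No extinction within 15 steps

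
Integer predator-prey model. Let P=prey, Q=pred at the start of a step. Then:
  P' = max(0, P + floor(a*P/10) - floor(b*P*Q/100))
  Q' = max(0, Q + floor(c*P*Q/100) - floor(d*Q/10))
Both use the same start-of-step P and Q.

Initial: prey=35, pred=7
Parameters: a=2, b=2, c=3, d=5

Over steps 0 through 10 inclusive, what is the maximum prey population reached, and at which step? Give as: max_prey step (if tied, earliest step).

Answer: 38 1

Derivation:
Step 1: prey: 35+7-4=38; pred: 7+7-3=11
Step 2: prey: 38+7-8=37; pred: 11+12-5=18
Step 3: prey: 37+7-13=31; pred: 18+19-9=28
Step 4: prey: 31+6-17=20; pred: 28+26-14=40
Step 5: prey: 20+4-16=8; pred: 40+24-20=44
Step 6: prey: 8+1-7=2; pred: 44+10-22=32
Step 7: prey: 2+0-1=1; pred: 32+1-16=17
Step 8: prey: 1+0-0=1; pred: 17+0-8=9
Step 9: prey: 1+0-0=1; pred: 9+0-4=5
Step 10: prey: 1+0-0=1; pred: 5+0-2=3
Max prey = 38 at step 1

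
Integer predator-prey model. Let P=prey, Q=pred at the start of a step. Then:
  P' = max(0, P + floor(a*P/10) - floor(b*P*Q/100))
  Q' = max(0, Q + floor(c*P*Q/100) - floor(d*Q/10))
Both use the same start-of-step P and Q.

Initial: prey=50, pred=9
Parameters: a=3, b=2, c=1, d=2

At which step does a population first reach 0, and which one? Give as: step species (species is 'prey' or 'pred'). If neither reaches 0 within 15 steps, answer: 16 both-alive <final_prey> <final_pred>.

Step 1: prey: 50+15-9=56; pred: 9+4-1=12
Step 2: prey: 56+16-13=59; pred: 12+6-2=16
Step 3: prey: 59+17-18=58; pred: 16+9-3=22
Step 4: prey: 58+17-25=50; pred: 22+12-4=30
Step 5: prey: 50+15-30=35; pred: 30+15-6=39
Step 6: prey: 35+10-27=18; pred: 39+13-7=45
Step 7: prey: 18+5-16=7; pred: 45+8-9=44
Step 8: prey: 7+2-6=3; pred: 44+3-8=39
Step 9: prey: 3+0-2=1; pred: 39+1-7=33
Step 10: prey: 1+0-0=1; pred: 33+0-6=27
Step 11: prey: 1+0-0=1; pred: 27+0-5=22
Step 12: prey: 1+0-0=1; pred: 22+0-4=18
Step 13: prey: 1+0-0=1; pred: 18+0-3=15
Step 14: prey: 1+0-0=1; pred: 15+0-3=12
Step 15: prey: 1+0-0=1; pred: 12+0-2=10
No extinction within 15 steps

Answer: 16 both-alive 1 10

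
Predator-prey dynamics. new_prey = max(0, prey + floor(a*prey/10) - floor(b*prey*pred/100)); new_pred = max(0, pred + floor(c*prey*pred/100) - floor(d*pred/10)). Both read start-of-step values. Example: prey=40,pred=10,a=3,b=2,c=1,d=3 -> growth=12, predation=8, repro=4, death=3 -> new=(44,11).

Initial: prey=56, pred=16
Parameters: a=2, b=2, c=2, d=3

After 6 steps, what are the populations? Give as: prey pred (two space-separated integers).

Step 1: prey: 56+11-17=50; pred: 16+17-4=29
Step 2: prey: 50+10-29=31; pred: 29+29-8=50
Step 3: prey: 31+6-31=6; pred: 50+31-15=66
Step 4: prey: 6+1-7=0; pred: 66+7-19=54
Step 5: prey: 0+0-0=0; pred: 54+0-16=38
Step 6: prey: 0+0-0=0; pred: 38+0-11=27

Answer: 0 27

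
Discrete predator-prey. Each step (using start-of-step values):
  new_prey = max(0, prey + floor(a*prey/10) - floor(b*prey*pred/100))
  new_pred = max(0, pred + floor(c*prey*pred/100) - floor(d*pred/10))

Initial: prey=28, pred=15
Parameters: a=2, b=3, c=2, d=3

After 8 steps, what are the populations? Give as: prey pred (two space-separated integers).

Step 1: prey: 28+5-12=21; pred: 15+8-4=19
Step 2: prey: 21+4-11=14; pred: 19+7-5=21
Step 3: prey: 14+2-8=8; pred: 21+5-6=20
Step 4: prey: 8+1-4=5; pred: 20+3-6=17
Step 5: prey: 5+1-2=4; pred: 17+1-5=13
Step 6: prey: 4+0-1=3; pred: 13+1-3=11
Step 7: prey: 3+0-0=3; pred: 11+0-3=8
Step 8: prey: 3+0-0=3; pred: 8+0-2=6

Answer: 3 6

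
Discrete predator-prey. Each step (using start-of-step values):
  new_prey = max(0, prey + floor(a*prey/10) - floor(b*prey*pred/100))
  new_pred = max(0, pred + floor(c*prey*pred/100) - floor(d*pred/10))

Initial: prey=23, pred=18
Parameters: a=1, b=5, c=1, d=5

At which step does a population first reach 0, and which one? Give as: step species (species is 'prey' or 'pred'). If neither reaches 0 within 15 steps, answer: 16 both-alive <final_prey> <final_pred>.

Step 1: prey: 23+2-20=5; pred: 18+4-9=13
Step 2: prey: 5+0-3=2; pred: 13+0-6=7
Step 3: prey: 2+0-0=2; pred: 7+0-3=4
Step 4: prey: 2+0-0=2; pred: 4+0-2=2
Step 5: prey: 2+0-0=2; pred: 2+0-1=1
Step 6: prey: 2+0-0=2; pred: 1+0-0=1
Steps 7-15: state stable at prey=2, pred=1 (no change)
No extinction within 15 steps

Answer: 16 both-alive 2 1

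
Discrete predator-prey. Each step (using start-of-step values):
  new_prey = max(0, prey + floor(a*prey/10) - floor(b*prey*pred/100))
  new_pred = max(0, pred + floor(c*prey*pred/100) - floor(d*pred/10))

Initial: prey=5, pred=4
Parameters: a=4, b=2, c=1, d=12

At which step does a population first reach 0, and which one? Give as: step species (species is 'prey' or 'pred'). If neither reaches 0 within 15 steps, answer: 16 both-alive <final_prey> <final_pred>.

Answer: 1 pred

Derivation:
Step 1: prey: 5+2-0=7; pred: 4+0-4=0
First extinction: pred at step 1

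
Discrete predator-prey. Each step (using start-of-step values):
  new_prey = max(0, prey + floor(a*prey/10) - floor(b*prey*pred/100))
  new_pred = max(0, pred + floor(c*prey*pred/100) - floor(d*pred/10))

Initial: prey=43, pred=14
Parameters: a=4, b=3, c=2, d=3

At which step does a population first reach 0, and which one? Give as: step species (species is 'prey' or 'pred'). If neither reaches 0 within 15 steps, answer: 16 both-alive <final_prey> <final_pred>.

Step 1: prey: 43+17-18=42; pred: 14+12-4=22
Step 2: prey: 42+16-27=31; pred: 22+18-6=34
Step 3: prey: 31+12-31=12; pred: 34+21-10=45
Step 4: prey: 12+4-16=0; pred: 45+10-13=42
First extinction: prey at step 4

Answer: 4 prey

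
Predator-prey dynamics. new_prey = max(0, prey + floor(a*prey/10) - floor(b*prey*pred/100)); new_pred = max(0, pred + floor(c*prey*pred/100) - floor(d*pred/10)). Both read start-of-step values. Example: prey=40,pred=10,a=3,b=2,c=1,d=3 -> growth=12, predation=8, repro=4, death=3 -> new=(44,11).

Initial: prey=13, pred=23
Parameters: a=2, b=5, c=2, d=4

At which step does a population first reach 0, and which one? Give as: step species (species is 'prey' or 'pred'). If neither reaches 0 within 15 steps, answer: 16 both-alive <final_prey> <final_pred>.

Step 1: prey: 13+2-14=1; pred: 23+5-9=19
Step 2: prey: 1+0-0=1; pred: 19+0-7=12
Step 3: prey: 1+0-0=1; pred: 12+0-4=8
Step 4: prey: 1+0-0=1; pred: 8+0-3=5
Step 5: prey: 1+0-0=1; pred: 5+0-2=3
Step 6: prey: 1+0-0=1; pred: 3+0-1=2
Step 7: prey: 1+0-0=1; pred: 2+0-0=2
Steps 8-15: state stable at prey=1, pred=2 (no change)
No extinction within 15 steps

Answer: 16 both-alive 1 2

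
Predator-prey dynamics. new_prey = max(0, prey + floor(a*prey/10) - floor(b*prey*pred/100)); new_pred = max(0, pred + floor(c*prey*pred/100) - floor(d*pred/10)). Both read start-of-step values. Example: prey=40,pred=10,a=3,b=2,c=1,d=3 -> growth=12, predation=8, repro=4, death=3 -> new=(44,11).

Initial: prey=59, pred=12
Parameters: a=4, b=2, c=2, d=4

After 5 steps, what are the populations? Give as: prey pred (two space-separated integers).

Step 1: prey: 59+23-14=68; pred: 12+14-4=22
Step 2: prey: 68+27-29=66; pred: 22+29-8=43
Step 3: prey: 66+26-56=36; pred: 43+56-17=82
Step 4: prey: 36+14-59=0; pred: 82+59-32=109
Step 5: prey: 0+0-0=0; pred: 109+0-43=66

Answer: 0 66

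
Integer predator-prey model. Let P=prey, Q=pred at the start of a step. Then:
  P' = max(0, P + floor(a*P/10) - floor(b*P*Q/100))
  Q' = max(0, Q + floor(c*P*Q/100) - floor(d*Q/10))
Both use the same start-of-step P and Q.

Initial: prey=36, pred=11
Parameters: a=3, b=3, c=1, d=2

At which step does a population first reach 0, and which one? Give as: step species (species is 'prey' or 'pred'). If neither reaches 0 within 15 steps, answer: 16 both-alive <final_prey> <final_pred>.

Answer: 16 both-alive 12 5

Derivation:
Step 1: prey: 36+10-11=35; pred: 11+3-2=12
Step 2: prey: 35+10-12=33; pred: 12+4-2=14
Step 3: prey: 33+9-13=29; pred: 14+4-2=16
Step 4: prey: 29+8-13=24; pred: 16+4-3=17
Step 5: prey: 24+7-12=19; pred: 17+4-3=18
Step 6: prey: 19+5-10=14; pred: 18+3-3=18
Step 7: prey: 14+4-7=11; pred: 18+2-3=17
Step 8: prey: 11+3-5=9; pred: 17+1-3=15
Step 9: prey: 9+2-4=7; pred: 15+1-3=13
Step 10: prey: 7+2-2=7; pred: 13+0-2=11
Step 11: prey: 7+2-2=7; pred: 11+0-2=9
Step 12: prey: 7+2-1=8; pred: 9+0-1=8
Step 13: prey: 8+2-1=9; pred: 8+0-1=7
Step 14: prey: 9+2-1=10; pred: 7+0-1=6
Step 15: prey: 10+3-1=12; pred: 6+0-1=5
No extinction within 15 steps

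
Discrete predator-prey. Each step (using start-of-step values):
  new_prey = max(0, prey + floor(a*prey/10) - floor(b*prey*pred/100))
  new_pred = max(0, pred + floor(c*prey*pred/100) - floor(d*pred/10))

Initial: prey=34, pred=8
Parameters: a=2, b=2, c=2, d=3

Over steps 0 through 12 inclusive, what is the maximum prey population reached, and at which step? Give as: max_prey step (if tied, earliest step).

Step 1: prey: 34+6-5=35; pred: 8+5-2=11
Step 2: prey: 35+7-7=35; pred: 11+7-3=15
Step 3: prey: 35+7-10=32; pred: 15+10-4=21
Step 4: prey: 32+6-13=25; pred: 21+13-6=28
Step 5: prey: 25+5-14=16; pred: 28+14-8=34
Step 6: prey: 16+3-10=9; pred: 34+10-10=34
Step 7: prey: 9+1-6=4; pred: 34+6-10=30
Step 8: prey: 4+0-2=2; pred: 30+2-9=23
Step 9: prey: 2+0-0=2; pred: 23+0-6=17
Step 10: prey: 2+0-0=2; pred: 17+0-5=12
Step 11: prey: 2+0-0=2; pred: 12+0-3=9
Step 12: prey: 2+0-0=2; pred: 9+0-2=7
Max prey = 35 at step 1

Answer: 35 1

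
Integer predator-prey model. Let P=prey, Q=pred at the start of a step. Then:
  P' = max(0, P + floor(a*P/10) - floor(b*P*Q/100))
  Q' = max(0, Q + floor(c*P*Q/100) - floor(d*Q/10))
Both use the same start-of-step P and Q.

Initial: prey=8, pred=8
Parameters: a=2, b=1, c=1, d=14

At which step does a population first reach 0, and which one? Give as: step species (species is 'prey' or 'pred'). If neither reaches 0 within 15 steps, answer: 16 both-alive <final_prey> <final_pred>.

Step 1: prey: 8+1-0=9; pred: 8+0-11=0
First extinction: pred at step 1

Answer: 1 pred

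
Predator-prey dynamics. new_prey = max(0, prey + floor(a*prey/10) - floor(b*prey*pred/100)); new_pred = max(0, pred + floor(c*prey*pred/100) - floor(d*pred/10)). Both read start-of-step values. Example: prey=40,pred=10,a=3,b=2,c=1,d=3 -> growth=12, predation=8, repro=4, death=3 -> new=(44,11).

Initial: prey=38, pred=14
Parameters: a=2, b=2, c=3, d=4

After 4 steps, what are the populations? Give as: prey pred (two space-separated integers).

Step 1: prey: 38+7-10=35; pred: 14+15-5=24
Step 2: prey: 35+7-16=26; pred: 24+25-9=40
Step 3: prey: 26+5-20=11; pred: 40+31-16=55
Step 4: prey: 11+2-12=1; pred: 55+18-22=51

Answer: 1 51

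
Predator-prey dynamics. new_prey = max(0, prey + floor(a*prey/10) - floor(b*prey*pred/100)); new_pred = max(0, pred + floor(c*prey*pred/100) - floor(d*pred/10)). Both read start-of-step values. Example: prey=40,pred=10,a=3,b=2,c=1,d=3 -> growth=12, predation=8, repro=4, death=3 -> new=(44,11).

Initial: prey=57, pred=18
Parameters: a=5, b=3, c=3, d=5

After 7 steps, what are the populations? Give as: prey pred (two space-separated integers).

Answer: 0 6

Derivation:
Step 1: prey: 57+28-30=55; pred: 18+30-9=39
Step 2: prey: 55+27-64=18; pred: 39+64-19=84
Step 3: prey: 18+9-45=0; pred: 84+45-42=87
Step 4: prey: 0+0-0=0; pred: 87+0-43=44
Step 5: prey: 0+0-0=0; pred: 44+0-22=22
Step 6: prey: 0+0-0=0; pred: 22+0-11=11
Step 7: prey: 0+0-0=0; pred: 11+0-5=6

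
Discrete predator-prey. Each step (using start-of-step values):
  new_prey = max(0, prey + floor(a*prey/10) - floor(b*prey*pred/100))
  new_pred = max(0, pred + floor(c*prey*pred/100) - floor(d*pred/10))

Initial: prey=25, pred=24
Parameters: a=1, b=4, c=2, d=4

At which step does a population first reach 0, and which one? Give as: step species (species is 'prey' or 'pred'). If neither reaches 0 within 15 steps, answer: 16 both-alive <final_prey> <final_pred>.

Step 1: prey: 25+2-24=3; pred: 24+12-9=27
Step 2: prey: 3+0-3=0; pred: 27+1-10=18
First extinction: prey at step 2

Answer: 2 prey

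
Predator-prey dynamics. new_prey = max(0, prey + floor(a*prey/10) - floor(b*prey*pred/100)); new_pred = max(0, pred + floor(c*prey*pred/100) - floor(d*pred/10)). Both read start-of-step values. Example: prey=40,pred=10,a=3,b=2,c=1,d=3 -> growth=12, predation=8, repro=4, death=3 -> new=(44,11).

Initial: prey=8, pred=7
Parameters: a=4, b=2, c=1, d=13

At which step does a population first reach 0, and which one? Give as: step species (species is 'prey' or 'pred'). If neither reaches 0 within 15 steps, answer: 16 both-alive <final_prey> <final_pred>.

Step 1: prey: 8+3-1=10; pred: 7+0-9=0
First extinction: pred at step 1

Answer: 1 pred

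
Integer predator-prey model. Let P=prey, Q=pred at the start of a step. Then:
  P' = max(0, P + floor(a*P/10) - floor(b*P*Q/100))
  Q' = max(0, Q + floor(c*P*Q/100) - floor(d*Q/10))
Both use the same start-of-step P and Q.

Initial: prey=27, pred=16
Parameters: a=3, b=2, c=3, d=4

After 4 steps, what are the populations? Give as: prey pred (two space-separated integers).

Step 1: prey: 27+8-8=27; pred: 16+12-6=22
Step 2: prey: 27+8-11=24; pred: 22+17-8=31
Step 3: prey: 24+7-14=17; pred: 31+22-12=41
Step 4: prey: 17+5-13=9; pred: 41+20-16=45

Answer: 9 45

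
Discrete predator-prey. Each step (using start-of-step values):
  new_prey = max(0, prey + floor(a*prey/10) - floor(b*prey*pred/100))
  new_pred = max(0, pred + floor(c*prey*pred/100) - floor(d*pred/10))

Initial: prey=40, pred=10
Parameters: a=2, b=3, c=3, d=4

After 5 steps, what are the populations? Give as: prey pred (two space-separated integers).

Answer: 0 20

Derivation:
Step 1: prey: 40+8-12=36; pred: 10+12-4=18
Step 2: prey: 36+7-19=24; pred: 18+19-7=30
Step 3: prey: 24+4-21=7; pred: 30+21-12=39
Step 4: prey: 7+1-8=0; pred: 39+8-15=32
Step 5: prey: 0+0-0=0; pred: 32+0-12=20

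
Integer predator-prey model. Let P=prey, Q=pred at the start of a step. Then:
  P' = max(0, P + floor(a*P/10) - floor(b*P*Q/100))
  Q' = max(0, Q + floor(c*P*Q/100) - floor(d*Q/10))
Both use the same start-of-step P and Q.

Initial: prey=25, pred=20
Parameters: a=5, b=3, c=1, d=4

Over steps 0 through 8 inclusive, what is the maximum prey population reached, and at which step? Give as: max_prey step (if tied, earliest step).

Answer: 69 8

Derivation:
Step 1: prey: 25+12-15=22; pred: 20+5-8=17
Step 2: prey: 22+11-11=22; pred: 17+3-6=14
Step 3: prey: 22+11-9=24; pred: 14+3-5=12
Step 4: prey: 24+12-8=28; pred: 12+2-4=10
Step 5: prey: 28+14-8=34; pred: 10+2-4=8
Step 6: prey: 34+17-8=43; pred: 8+2-3=7
Step 7: prey: 43+21-9=55; pred: 7+3-2=8
Step 8: prey: 55+27-13=69; pred: 8+4-3=9
Max prey = 69 at step 8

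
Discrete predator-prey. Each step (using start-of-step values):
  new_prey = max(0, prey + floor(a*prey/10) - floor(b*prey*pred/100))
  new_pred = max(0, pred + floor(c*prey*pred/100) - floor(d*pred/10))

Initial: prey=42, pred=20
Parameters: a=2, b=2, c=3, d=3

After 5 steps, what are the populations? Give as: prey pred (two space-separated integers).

Answer: 0 38

Derivation:
Step 1: prey: 42+8-16=34; pred: 20+25-6=39
Step 2: prey: 34+6-26=14; pred: 39+39-11=67
Step 3: prey: 14+2-18=0; pred: 67+28-20=75
Step 4: prey: 0+0-0=0; pred: 75+0-22=53
Step 5: prey: 0+0-0=0; pred: 53+0-15=38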